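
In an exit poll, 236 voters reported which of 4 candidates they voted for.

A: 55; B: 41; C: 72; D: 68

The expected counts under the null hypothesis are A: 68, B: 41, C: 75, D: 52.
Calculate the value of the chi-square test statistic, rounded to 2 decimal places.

7.53

χ² = (55−68)²/68 + (41−41)²/41 + (72−75)²/75 + (68−52)²/52
   = 2.485 + 0.000 + 0.120 + 4.923
Sum = 7.53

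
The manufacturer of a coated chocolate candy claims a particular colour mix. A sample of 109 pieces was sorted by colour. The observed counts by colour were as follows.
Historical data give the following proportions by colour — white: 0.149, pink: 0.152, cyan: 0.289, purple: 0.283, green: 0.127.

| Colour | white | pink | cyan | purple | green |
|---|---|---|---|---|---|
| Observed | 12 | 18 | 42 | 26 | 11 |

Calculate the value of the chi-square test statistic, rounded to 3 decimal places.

6.076

Expected counts E_i = n·p_i: 109×0.149 = 16.241, 109×0.152 = 16.568, 109×0.289 = 31.501, 109×0.283 = 30.847, 109×0.127 = 13.843.
white: (12 − 16.241)²/16.241 = 17.986081/16.241 = 1.1074
pink: (18 − 16.568)²/16.568 = 2.050624/16.568 = 0.1238
cyan: (42 − 31.501)²/31.501 = 110.229001/31.501 = 3.4992
purple: (26 − 30.847)²/30.847 = 23.493409/30.847 = 0.7616
green: (11 − 13.843)²/13.843 = 8.082649/13.843 = 0.5839
Sum = 6.076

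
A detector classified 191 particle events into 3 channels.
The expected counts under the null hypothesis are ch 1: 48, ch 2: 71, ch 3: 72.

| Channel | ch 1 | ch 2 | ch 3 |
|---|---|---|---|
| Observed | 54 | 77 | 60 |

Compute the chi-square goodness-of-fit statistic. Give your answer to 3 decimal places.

3.257

cat         O        E   (O−E)²/E
ch 1       54       48     0.7500
ch 2       77       71     0.5070
ch 3       60       72     2.0000
Sum = 3.257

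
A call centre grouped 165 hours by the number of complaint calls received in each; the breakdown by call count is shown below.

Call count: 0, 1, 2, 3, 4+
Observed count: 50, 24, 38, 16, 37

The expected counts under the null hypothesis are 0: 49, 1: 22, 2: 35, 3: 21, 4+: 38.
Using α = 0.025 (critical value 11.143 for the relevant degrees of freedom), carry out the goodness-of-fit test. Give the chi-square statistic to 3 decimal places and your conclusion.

1.676; do not reject

χ² = (50−49)²/49 + (24−22)²/22 + (38−35)²/35 + (16−21)²/21 + (37−38)²/38
   = 0.0204 + 0.1818 + 0.2571 + 1.1905 + 0.0263
Sum = 1.676
df = 4. Since 1.676 < 11.143, we do not reject H₀.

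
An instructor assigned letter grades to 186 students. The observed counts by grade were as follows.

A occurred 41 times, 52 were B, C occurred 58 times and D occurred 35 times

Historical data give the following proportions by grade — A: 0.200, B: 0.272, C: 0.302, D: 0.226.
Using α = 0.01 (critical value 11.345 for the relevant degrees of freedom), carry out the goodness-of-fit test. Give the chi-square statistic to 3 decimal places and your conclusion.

Expected counts E_i = n·p_i: 186×0.200 = 37.2, 186×0.272 = 50.592, 186×0.302 = 56.172, 186×0.226 = 42.036.
cat         O        E   (O−E)²/E
A          41     37.2     0.3882
B          52   50.592     0.0392
C          58   56.172     0.0595
D          35   42.036     1.1777
Sum = 1.665
df = 3. Since 1.665 < 11.345, we do not reject H₀.

1.665; do not reject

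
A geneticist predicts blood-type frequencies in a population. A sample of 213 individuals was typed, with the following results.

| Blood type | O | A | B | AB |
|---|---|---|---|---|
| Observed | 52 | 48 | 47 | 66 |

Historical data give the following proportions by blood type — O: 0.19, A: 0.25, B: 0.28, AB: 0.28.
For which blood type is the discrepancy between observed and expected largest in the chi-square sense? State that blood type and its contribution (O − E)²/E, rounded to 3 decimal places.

O, 3.285

Expected counts E_i = n·p_i: 213×0.19 = 40.47, 213×0.25 = 53.25, 213×0.28 = 59.64, 213×0.28 = 59.64.
χ² = (52−40.47)²/40.47 + (48−53.25)²/53.25 + (47−59.64)²/59.64 + (66−59.64)²/59.64
   = 3.2849 + 0.5176 + 2.6789 + 0.6782
The largest term is for O: 3.285.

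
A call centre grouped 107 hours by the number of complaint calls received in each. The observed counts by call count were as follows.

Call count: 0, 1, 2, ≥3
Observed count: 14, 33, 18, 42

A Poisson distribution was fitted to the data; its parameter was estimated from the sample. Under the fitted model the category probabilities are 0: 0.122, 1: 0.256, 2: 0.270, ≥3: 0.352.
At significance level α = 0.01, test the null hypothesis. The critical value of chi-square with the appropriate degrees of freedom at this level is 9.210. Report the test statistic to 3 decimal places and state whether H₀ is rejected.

Expected counts E_i = n·p_i: 107×0.122 = 13.054, 107×0.256 = 27.392, 107×0.270 = 28.89, 107×0.352 = 37.664.
cat         O        E   (O−E)²/E
0          14   13.054     0.0686
1          33   27.392     1.1481
2          18    28.89     4.1050
≥3         42   37.664     0.4992
Sum = 5.821
df = 2. Since 5.821 < 9.210, we do not reject H₀.

5.821; do not reject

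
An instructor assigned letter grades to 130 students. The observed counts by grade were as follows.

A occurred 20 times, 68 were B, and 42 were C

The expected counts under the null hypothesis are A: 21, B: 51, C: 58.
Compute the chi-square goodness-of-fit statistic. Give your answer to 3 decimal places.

cat         O        E   (O−E)²/E
A          20       21     0.0476
B          68       51     5.6667
C          42       58     4.4138
Sum = 10.128

10.128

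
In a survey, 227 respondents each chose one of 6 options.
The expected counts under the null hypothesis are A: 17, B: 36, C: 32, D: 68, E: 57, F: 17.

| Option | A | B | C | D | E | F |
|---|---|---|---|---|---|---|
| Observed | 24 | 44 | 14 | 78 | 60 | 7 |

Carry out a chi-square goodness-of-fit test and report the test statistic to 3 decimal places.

A: (24 − 17)²/17 = 49/17 = 2.8824
B: (44 − 36)²/36 = 64/36 = 1.7778
C: (14 − 32)²/32 = 324/32 = 10.1250
D: (78 − 68)²/68 = 100/68 = 1.4706
E: (60 − 57)²/57 = 9/57 = 0.1579
F: (7 − 17)²/17 = 100/17 = 5.8824
Sum = 22.296

22.296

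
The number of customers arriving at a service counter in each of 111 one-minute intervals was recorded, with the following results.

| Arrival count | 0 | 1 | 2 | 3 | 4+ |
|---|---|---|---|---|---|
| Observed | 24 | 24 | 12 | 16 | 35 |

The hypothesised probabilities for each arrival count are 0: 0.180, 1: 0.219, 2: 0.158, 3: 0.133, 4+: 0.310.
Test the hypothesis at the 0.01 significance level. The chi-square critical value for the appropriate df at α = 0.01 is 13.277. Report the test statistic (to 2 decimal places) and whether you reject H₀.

2.68; do not reject

Expected counts E_i = n·p_i: 111×0.180 = 19.98, 111×0.219 = 24.309, 111×0.158 = 17.538, 111×0.133 = 14.763, 111×0.310 = 34.41.
0: (24 − 19.98)²/19.98 = 16.1604/19.98 = 0.809
1: (24 − 24.309)²/24.309 = 0.095481/24.309 = 0.004
2: (12 − 17.538)²/17.538 = 30.669444/17.538 = 1.749
3: (16 − 14.763)²/14.763 = 1.530169/14.763 = 0.104
4+: (35 − 34.41)²/34.41 = 0.3481/34.41 = 0.010
Sum = 2.68
df = 4. Since 2.68 < 13.277, we do not reject H₀.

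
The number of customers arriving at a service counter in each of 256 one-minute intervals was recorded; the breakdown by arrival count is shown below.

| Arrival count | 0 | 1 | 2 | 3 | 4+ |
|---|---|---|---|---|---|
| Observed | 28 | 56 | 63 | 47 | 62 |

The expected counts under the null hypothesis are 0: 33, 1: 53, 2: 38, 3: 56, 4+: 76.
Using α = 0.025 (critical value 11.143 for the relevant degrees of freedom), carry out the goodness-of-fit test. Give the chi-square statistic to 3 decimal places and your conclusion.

cat         O        E   (O−E)²/E
0          28       33     0.7576
1          56       53     0.1698
2          63       38    16.4474
3          47       56     1.4464
4+         62       76     2.5789
Sum = 21.400
df = 4. Since 21.400 > 11.143, we reject H₀.

21.400; reject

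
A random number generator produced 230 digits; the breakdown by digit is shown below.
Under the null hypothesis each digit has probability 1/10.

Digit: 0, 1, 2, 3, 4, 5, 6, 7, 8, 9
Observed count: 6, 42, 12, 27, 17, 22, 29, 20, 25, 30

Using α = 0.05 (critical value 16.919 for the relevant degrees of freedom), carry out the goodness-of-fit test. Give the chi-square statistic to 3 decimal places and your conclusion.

40.087; reject

Under H₀ each category has probability 1/10, so each expected count is 230/10 = 23.
χ² = (6−23)²/23 + (42−23)²/23 + (12−23)²/23 + (27−23)²/23 + (17−23)²/23 + (22−23)²/23 + (29−23)²/23 + (20−23)²/23 + (25−23)²/23 + (30−23)²/23
   = 12.5652 + 15.6957 + 5.2609 + 0.6957 + 1.5652 + 0.0435 + 1.5652 + 0.3913 + 0.1739 + 2.1304
Sum = 40.087
df = 9. Since 40.087 > 16.919, we reject H₀.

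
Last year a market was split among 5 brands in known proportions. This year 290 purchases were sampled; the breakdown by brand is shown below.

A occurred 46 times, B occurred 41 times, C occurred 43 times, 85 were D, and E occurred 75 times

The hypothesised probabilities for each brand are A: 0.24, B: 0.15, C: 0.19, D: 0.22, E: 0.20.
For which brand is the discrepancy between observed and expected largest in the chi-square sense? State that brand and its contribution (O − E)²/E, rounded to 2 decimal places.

Expected counts E_i = n·p_i: 290×0.24 = 69.6, 290×0.15 = 43.5, 290×0.19 = 55.1, 290×0.22 = 63.8, 290×0.20 = 58.
A: (46 − 69.6)²/69.6 = 556.96/69.6 = 8.002
B: (41 − 43.5)²/43.5 = 6.25/43.5 = 0.144
C: (43 − 55.1)²/55.1 = 146.41/55.1 = 2.657
D: (85 − 63.8)²/63.8 = 449.44/63.8 = 7.045
E: (75 − 58)²/58 = 289/58 = 4.983
The largest term is for A: 8.00.

A, 8.00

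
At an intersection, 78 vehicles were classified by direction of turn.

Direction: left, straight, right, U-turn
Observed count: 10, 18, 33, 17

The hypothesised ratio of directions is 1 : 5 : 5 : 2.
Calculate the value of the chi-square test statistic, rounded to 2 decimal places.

Ratio total = 13. Expected counts: 78×1/13 = 6, 78×5/13 = 30, 78×5/13 = 30, 78×2/13 = 12.
left: (10 − 6)²/6 = 16/6 = 2.667
straight: (18 − 30)²/30 = 144/30 = 4.800
right: (33 − 30)²/30 = 9/30 = 0.300
U-turn: (17 − 12)²/12 = 25/12 = 2.083
Sum = 9.85

9.85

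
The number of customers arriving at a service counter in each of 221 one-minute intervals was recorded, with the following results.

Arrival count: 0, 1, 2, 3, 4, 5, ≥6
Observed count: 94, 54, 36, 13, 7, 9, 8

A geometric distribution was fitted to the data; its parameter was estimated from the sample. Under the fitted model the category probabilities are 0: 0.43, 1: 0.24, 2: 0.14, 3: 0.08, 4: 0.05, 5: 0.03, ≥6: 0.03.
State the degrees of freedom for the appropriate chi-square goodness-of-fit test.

There are k = 7 categories and 1 parameter estimated from the data, so df = 7 − 1 − 1 = 5.

5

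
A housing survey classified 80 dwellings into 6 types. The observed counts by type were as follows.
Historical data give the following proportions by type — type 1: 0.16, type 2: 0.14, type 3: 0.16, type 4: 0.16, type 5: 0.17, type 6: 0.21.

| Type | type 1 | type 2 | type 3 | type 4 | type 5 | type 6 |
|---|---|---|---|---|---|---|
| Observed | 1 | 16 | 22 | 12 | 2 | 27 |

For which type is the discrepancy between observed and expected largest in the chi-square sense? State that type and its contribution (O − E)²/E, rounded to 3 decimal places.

Expected counts E_i = n·p_i: 80×0.16 = 12.8, 80×0.14 = 11.2, 80×0.16 = 12.8, 80×0.16 = 12.8, 80×0.17 = 13.6, 80×0.21 = 16.8.
χ² = (1−12.8)²/12.8 + (16−11.2)²/11.2 + (22−12.8)²/12.8 + (12−12.8)²/12.8 + (2−13.6)²/13.6 + (27−16.8)²/16.8
   = 10.8781 + 2.0571 + 6.6125 + 0.0500 + 9.8941 + 6.1929
The largest term is for type 1: 10.878.

type 1, 10.878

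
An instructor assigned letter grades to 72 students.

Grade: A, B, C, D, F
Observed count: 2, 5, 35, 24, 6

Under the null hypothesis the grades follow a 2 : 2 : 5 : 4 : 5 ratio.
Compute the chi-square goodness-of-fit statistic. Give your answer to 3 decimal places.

30.675

Ratio total = 18. Expected counts: 72×2/18 = 8, 72×2/18 = 8, 72×5/18 = 20, 72×4/18 = 16, 72×5/18 = 20.
cat         O        E   (O−E)²/E
A           2        8     4.5000
B           5        8     1.1250
C          35       20    11.2500
D          24       16     4.0000
F           6       20     9.8000
Sum = 30.675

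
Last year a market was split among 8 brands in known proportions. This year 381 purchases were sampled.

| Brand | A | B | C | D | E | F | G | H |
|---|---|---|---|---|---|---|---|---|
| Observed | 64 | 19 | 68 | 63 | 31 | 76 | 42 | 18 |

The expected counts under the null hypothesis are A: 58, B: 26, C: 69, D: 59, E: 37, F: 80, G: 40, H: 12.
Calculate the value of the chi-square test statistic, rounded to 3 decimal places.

7.064

χ² = (64−58)²/58 + (19−26)²/26 + (68−69)²/69 + (63−59)²/59 + (31−37)²/37 + (76−80)²/80 + (42−40)²/40 + (18−12)²/12
   = 0.6207 + 1.8846 + 0.0145 + 0.2712 + 0.9730 + 0.2000 + 0.1000 + 3.0000
Sum = 7.064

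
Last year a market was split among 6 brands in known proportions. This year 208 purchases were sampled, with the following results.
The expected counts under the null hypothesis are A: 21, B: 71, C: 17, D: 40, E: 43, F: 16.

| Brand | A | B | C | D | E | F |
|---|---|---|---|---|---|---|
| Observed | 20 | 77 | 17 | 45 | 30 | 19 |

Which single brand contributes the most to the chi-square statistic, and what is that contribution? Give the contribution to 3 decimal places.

cat         O        E   (O−E)²/E
A          20       21     0.0476
B          77       71     0.5070
C          17       17     0.0000
D          45       40     0.6250
E          30       43     3.9302
F          19       16     0.5625
The largest term is for E: 3.930.

E, 3.930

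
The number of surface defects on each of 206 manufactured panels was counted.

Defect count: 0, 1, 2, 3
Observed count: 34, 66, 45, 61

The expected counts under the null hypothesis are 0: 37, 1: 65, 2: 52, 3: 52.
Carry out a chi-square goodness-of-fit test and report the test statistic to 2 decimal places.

0: (34 − 37)²/37 = 9/37 = 0.243
1: (66 − 65)²/65 = 1/65 = 0.015
2: (45 − 52)²/52 = 49/52 = 0.942
3: (61 − 52)²/52 = 81/52 = 1.558
Sum = 2.76

2.76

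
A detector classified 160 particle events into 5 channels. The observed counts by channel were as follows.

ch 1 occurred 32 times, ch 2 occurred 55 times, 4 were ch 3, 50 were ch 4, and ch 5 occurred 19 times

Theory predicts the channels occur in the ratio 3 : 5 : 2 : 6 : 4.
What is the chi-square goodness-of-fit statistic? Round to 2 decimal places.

22.66

Ratio total = 20. Expected counts: 160×3/20 = 24, 160×5/20 = 40, 160×2/20 = 16, 160×6/20 = 48, 160×4/20 = 32.
cat         O        E   (O−E)²/E
ch 1       32       24      2.667
ch 2       55       40      5.625
ch 3        4       16      9.000
ch 4       50       48      0.083
ch 5       19       32      5.281
Sum = 22.66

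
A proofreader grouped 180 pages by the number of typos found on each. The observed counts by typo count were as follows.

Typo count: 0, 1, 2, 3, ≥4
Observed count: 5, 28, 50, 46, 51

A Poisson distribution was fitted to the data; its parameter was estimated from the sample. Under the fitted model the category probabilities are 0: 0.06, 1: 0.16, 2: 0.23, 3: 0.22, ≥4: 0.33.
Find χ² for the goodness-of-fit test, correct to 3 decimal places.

7.146

Expected counts E_i = n·p_i: 180×0.06 = 10.8, 180×0.16 = 28.8, 180×0.23 = 41.4, 180×0.22 = 39.6, 180×0.33 = 59.4.
cat         O        E   (O−E)²/E
0           5     10.8     3.1148
1          28     28.8     0.0222
2          50     41.4     1.7865
3          46     39.6     1.0343
≥4         51     59.4     1.1879
Sum = 7.146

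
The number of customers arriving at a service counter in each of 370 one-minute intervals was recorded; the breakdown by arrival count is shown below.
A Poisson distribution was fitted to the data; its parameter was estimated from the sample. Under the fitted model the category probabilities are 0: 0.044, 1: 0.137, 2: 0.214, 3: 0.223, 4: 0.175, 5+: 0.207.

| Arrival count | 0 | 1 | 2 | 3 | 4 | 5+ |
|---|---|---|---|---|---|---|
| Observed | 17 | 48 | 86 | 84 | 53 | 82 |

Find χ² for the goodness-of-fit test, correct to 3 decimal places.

Expected counts E_i = n·p_i: 370×0.044 = 16.28, 370×0.137 = 50.69, 370×0.214 = 79.18, 370×0.223 = 82.51, 370×0.175 = 64.75, 370×0.207 = 76.59.
χ² = (17−16.28)²/16.28 + (48−50.69)²/50.69 + (86−79.18)²/79.18 + (84−82.51)²/82.51 + (53−64.75)²/64.75 + (82−76.59)²/76.59
   = 0.0318 + 0.1428 + 0.5874 + 0.0269 + 2.1322 + 0.3821
Sum = 3.303

3.303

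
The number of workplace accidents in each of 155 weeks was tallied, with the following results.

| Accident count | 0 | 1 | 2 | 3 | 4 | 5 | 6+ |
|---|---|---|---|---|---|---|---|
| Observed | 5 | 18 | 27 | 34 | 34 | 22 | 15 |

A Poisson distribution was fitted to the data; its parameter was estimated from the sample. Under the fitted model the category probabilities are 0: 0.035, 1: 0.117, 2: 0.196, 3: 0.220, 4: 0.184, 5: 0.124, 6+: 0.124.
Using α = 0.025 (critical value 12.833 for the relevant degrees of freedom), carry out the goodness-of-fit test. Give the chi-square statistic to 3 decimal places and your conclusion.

2.792; do not reject

Expected counts E_i = n·p_i: 155×0.035 = 5.425, 155×0.117 = 18.135, 155×0.196 = 30.38, 155×0.220 = 34.1, 155×0.184 = 28.52, 155×0.124 = 19.22, 155×0.124 = 19.22.
cat         O        E   (O−E)²/E
0           5    5.425     0.0333
1          18   18.135     0.0010
2          27    30.38     0.3761
3          34     34.1     0.0003
4          34    28.52     1.0530
5          22    19.22     0.4021
6+         15    19.22     0.9266
Sum = 2.792
df = 5. Since 2.792 < 12.833, we do not reject H₀.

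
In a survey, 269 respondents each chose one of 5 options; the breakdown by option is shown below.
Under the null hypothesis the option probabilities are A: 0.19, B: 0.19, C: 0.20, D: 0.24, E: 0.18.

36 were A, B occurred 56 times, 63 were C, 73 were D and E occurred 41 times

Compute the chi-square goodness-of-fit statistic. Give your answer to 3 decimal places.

8.749

Expected counts E_i = n·p_i: 269×0.19 = 51.11, 269×0.19 = 51.11, 269×0.20 = 53.8, 269×0.24 = 64.56, 269×0.18 = 48.42.
A: (36 − 51.11)²/51.11 = 228.3121/51.11 = 4.4671
B: (56 − 51.11)²/51.11 = 23.9121/51.11 = 0.4679
C: (63 − 53.8)²/53.8 = 84.64/53.8 = 1.5732
D: (73 − 64.56)²/64.56 = 71.2336/64.56 = 1.1034
E: (41 − 48.42)²/48.42 = 55.0564/48.42 = 1.1371
Sum = 8.749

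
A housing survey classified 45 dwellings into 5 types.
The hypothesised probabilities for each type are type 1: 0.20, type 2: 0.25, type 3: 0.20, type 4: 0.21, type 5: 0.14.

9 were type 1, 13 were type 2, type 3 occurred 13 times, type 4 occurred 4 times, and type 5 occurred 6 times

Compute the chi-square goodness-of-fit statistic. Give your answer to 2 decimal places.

Expected counts E_i = n·p_i: 45×0.20 = 9, 45×0.25 = 11.25, 45×0.20 = 9, 45×0.21 = 9.45, 45×0.14 = 6.3.
type 1: (9 − 9)²/9 = 0/9 = 0.000
type 2: (13 − 11.25)²/11.25 = 3.0625/11.25 = 0.272
type 3: (13 − 9)²/9 = 16/9 = 1.778
type 4: (4 − 9.45)²/9.45 = 29.7025/9.45 = 3.143
type 5: (6 − 6.3)²/6.3 = 0.09/6.3 = 0.014
Sum = 5.21

5.21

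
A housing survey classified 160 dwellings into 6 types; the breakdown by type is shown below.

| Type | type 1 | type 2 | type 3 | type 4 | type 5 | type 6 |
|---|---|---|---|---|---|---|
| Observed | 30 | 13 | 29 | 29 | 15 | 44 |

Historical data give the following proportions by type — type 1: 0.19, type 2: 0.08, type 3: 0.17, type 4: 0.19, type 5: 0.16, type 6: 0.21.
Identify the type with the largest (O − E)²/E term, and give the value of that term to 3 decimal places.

type 5, 4.389

Expected counts E_i = n·p_i: 160×0.19 = 30.4, 160×0.08 = 12.8, 160×0.17 = 27.2, 160×0.19 = 30.4, 160×0.16 = 25.6, 160×0.21 = 33.6.
χ² = (30−30.4)²/30.4 + (13−12.8)²/12.8 + (29−27.2)²/27.2 + (29−30.4)²/30.4 + (15−25.6)²/25.6 + (44−33.6)²/33.6
   = 0.0053 + 0.0031 + 0.1191 + 0.0645 + 4.3891 + 3.2190
The largest term is for type 5: 4.389.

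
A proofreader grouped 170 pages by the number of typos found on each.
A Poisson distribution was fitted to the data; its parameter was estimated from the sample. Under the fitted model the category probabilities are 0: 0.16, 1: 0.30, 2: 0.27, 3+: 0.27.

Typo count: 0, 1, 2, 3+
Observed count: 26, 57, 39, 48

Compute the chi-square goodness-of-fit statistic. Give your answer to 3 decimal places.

1.892

Expected counts E_i = n·p_i: 170×0.16 = 27.2, 170×0.30 = 51, 170×0.27 = 45.9, 170×0.27 = 45.9.
χ² = (26−27.2)²/27.2 + (57−51)²/51 + (39−45.9)²/45.9 + (48−45.9)²/45.9
   = 0.0529 + 0.7059 + 1.0373 + 0.0961
Sum = 1.892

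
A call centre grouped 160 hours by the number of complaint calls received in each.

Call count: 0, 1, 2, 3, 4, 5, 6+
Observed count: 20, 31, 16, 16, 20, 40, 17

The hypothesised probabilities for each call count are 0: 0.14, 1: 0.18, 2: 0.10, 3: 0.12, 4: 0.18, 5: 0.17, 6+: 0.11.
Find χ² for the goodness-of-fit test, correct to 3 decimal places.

Expected counts E_i = n·p_i: 160×0.14 = 22.4, 160×0.18 = 28.8, 160×0.10 = 16, 160×0.12 = 19.2, 160×0.18 = 28.8, 160×0.17 = 27.2, 160×0.11 = 17.6.
0: (20 − 22.4)²/22.4 = 5.76/22.4 = 0.2571
1: (31 − 28.8)²/28.8 = 4.84/28.8 = 0.1681
2: (16 − 16)²/16 = 0/16 = 0.0000
3: (16 − 19.2)²/19.2 = 10.24/19.2 = 0.5333
4: (20 − 28.8)²/28.8 = 77.44/28.8 = 2.6889
5: (40 − 27.2)²/27.2 = 163.84/27.2 = 6.0235
6+: (17 − 17.6)²/17.6 = 0.36/17.6 = 0.0205
Sum = 9.691

9.691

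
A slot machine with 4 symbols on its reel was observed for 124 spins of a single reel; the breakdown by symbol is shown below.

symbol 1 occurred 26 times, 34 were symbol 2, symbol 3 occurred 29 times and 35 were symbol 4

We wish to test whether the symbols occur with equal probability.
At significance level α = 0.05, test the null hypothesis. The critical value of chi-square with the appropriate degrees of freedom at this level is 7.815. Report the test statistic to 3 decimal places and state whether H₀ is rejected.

1.742; do not reject

Under H₀ each category has probability 1/4, so each expected count is 124/4 = 31.
cat           O        E   (O−E)²/E
symbol 1     26       31     0.8065
symbol 2     34       31     0.2903
symbol 3     29       31     0.1290
symbol 4     35       31     0.5161
Sum = 1.742
df = 3. Since 1.742 < 7.815, we do not reject H₀.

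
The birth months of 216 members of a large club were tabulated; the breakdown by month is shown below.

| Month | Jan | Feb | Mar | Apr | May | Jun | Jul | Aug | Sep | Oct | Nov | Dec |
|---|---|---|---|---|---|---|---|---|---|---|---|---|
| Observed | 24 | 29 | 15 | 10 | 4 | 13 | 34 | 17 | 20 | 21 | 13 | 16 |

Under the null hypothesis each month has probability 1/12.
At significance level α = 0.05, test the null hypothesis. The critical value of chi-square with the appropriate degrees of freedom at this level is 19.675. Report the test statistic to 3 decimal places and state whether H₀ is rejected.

41.667; reject

Under H₀ each category has probability 1/12, so each expected count is 216/12 = 18.
Jan: (24 − 18)²/18 = 36/18 = 2.0000
Feb: (29 − 18)²/18 = 121/18 = 6.7222
Mar: (15 − 18)²/18 = 9/18 = 0.5000
Apr: (10 − 18)²/18 = 64/18 = 3.5556
May: (4 − 18)²/18 = 196/18 = 10.8889
Jun: (13 − 18)²/18 = 25/18 = 1.3889
Jul: (34 − 18)²/18 = 256/18 = 14.2222
Aug: (17 − 18)²/18 = 1/18 = 0.0556
Sep: (20 − 18)²/18 = 4/18 = 0.2222
Oct: (21 − 18)²/18 = 9/18 = 0.5000
Nov: (13 − 18)²/18 = 25/18 = 1.3889
Dec: (16 − 18)²/18 = 4/18 = 0.2222
Sum = 41.667
df = 11. Since 41.667 > 19.675, we reject H₀.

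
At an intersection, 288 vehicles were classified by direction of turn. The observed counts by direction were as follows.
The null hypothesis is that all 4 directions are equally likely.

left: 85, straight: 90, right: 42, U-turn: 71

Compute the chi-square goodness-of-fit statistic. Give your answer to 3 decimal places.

19.361

Under H₀ each category has probability 1/4, so each expected count is 288/4 = 72.
cat           O        E   (O−E)²/E
left         85       72     2.3472
straight     90       72     4.5000
right        42       72    12.5000
U-turn       71       72     0.0139
Sum = 19.361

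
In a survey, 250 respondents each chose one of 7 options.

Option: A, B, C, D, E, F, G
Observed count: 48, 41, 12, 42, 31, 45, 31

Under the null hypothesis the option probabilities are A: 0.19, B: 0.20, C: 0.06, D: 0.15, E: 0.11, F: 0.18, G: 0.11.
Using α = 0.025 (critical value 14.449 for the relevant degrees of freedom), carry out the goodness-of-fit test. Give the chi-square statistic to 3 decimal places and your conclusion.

Expected counts E_i = n·p_i: 250×0.19 = 47.5, 250×0.20 = 50, 250×0.06 = 15, 250×0.15 = 37.5, 250×0.11 = 27.5, 250×0.18 = 45, 250×0.11 = 27.5.
cat         O        E   (O−E)²/E
A          48     47.5     0.0053
B          41       50     1.6200
C          12       15     0.6000
D          42     37.5     0.5400
E          31     27.5     0.4455
F          45       45     0.0000
G          31     27.5     0.4455
Sum = 3.656
df = 6. Since 3.656 < 14.449, we do not reject H₀.

3.656; do not reject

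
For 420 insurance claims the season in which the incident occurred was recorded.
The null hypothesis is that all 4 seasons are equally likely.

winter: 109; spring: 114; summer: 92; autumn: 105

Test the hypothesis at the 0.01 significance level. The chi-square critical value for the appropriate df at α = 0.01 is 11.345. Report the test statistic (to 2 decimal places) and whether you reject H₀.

Expected count for each of the 4 categories: 420/4 = 105.
winter: (109 − 105)²/105 = 16/105 = 0.152
spring: (114 − 105)²/105 = 81/105 = 0.771
summer: (92 − 105)²/105 = 169/105 = 1.610
autumn: (105 − 105)²/105 = 0/105 = 0.000
Sum = 2.53
df = 3. Since 2.53 < 11.345, we do not reject H₀.

2.53; do not reject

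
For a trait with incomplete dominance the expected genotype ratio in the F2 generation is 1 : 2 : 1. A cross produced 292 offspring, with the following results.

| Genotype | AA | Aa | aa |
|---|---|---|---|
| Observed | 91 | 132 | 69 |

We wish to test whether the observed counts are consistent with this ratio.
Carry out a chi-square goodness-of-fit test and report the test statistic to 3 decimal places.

Ratio total = 4. Expected counts: 292×1/4 = 73, 292×2/4 = 146, 292×1/4 = 73.
χ² = (91−73)²/73 + (132−146)²/146 + (69−73)²/73
   = 4.4384 + 1.3425 + 0.2192
Sum = 6.000

6.000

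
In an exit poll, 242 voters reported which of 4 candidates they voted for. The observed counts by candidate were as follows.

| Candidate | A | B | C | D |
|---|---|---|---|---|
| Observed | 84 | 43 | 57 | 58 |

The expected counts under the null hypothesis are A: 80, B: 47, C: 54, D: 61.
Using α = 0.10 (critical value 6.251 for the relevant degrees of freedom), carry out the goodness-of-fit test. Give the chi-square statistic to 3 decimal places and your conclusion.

0.855; do not reject

χ² = (84−80)²/80 + (43−47)²/47 + (57−54)²/54 + (58−61)²/61
   = 0.2000 + 0.3404 + 0.1667 + 0.1475
Sum = 0.855
df = 3. Since 0.855 < 6.251, we do not reject H₀.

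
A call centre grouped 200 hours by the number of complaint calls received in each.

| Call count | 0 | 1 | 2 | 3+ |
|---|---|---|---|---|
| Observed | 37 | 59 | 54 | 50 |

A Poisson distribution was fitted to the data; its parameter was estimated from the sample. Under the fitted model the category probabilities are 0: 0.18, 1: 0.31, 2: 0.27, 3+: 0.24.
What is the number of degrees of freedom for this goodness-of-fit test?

There are k = 4 categories and 1 parameter estimated from the data, so df = 4 − 1 − 1 = 2.

2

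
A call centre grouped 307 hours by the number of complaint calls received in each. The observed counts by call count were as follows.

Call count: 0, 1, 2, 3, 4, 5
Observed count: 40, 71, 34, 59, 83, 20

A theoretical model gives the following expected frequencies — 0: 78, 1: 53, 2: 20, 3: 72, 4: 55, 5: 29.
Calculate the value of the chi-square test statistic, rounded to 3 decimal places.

53.821

0: (40 − 78)²/78 = 1444/78 = 18.5128
1: (71 − 53)²/53 = 324/53 = 6.1132
2: (34 − 20)²/20 = 196/20 = 9.8000
3: (59 − 72)²/72 = 169/72 = 2.3472
4: (83 − 55)²/55 = 784/55 = 14.2545
5: (20 − 29)²/29 = 81/29 = 2.7931
Sum = 53.821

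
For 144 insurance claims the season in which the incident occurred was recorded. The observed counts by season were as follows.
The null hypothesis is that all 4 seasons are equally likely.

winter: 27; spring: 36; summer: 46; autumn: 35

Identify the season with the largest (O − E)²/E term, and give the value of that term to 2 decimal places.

summer, 2.78

Expected count for each of the 4 categories: 144/4 = 36.
χ² = (27−36)²/36 + (36−36)²/36 + (46−36)²/36 + (35−36)²/36
   = 2.250 + 0.000 + 2.778 + 0.028
The largest term is for summer: 2.78.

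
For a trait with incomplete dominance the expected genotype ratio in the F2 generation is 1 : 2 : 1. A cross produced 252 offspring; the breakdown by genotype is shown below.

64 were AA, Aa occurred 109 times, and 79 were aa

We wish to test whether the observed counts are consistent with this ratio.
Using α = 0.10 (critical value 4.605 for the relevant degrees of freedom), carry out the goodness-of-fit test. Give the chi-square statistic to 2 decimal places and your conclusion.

Ratio total = 4. Expected counts: 252×1/4 = 63, 252×2/4 = 126, 252×1/4 = 63.
cat         O        E   (O−E)²/E
AA         64       63      0.016
Aa        109      126      2.294
aa         79       63      4.063
Sum = 6.37
df = 2. Since 6.37 > 4.605, we reject H₀.

6.37; reject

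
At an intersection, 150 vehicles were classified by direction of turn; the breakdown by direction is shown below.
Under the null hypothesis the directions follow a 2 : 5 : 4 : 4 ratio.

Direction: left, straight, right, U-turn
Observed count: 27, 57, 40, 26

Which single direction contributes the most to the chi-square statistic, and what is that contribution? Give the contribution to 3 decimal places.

Ratio total = 15. Expected counts: 150×2/15 = 20, 150×5/15 = 50, 150×4/15 = 40, 150×4/15 = 40.
χ² = (27−20)²/20 + (57−50)²/50 + (40−40)²/40 + (26−40)²/40
   = 2.4500 + 0.9800 + 0.0000 + 4.9000
The largest term is for U-turn: 4.900.

U-turn, 4.900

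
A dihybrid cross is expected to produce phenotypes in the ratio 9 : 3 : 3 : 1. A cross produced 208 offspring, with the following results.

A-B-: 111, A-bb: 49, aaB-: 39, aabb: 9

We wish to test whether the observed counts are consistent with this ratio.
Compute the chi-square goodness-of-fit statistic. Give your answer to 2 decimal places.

4.10

Ratio total = 16. Expected counts: 208×9/16 = 117, 208×3/16 = 39, 208×3/16 = 39, 208×1/16 = 13.
χ² = (111−117)²/117 + (49−39)²/39 + (39−39)²/39 + (9−13)²/13
   = 0.308 + 2.564 + 0.000 + 1.231
Sum = 4.10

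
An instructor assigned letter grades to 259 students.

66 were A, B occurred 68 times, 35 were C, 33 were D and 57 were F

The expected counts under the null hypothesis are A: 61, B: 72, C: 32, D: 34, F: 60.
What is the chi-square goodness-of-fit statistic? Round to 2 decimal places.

χ² = (66−61)²/61 + (68−72)²/72 + (35−32)²/32 + (33−34)²/34 + (57−60)²/60
   = 0.410 + 0.222 + 0.281 + 0.029 + 0.150
Sum = 1.09

1.09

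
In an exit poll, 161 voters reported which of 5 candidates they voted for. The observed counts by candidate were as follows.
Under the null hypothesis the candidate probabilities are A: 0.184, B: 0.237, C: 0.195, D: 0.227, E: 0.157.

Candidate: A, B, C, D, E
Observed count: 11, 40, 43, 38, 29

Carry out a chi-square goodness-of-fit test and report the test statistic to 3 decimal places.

Expected counts E_i = n·p_i: 161×0.184 = 29.624, 161×0.237 = 38.157, 161×0.195 = 31.395, 161×0.227 = 36.547, 161×0.157 = 25.277.
χ² = (11−29.624)²/29.624 + (40−38.157)²/38.157 + (43−31.395)²/31.395 + (38−36.547)²/36.547 + (29−25.277)²/25.277
   = 11.7085 + 0.0890 + 4.2897 + 0.0578 + 0.5484
Sum = 16.693

16.693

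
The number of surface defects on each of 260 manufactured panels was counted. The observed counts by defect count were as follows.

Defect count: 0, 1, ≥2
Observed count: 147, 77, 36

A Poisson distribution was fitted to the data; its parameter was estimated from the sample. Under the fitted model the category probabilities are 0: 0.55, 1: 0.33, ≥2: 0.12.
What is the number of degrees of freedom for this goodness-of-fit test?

There are k = 3 categories and 1 parameter estimated from the data, so df = 3 − 1 − 1 = 1.

1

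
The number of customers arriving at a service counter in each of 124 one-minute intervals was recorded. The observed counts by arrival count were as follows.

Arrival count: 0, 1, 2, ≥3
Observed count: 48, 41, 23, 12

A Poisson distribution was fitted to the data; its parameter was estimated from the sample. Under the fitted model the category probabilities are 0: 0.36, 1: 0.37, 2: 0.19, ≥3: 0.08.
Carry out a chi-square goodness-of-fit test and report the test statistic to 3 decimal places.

1.221

Expected counts E_i = n·p_i: 124×0.36 = 44.64, 124×0.37 = 45.88, 124×0.19 = 23.56, 124×0.08 = 9.92.
0: (48 − 44.64)²/44.64 = 11.2896/44.64 = 0.2529
1: (41 − 45.88)²/45.88 = 23.8144/45.88 = 0.5191
2: (23 − 23.56)²/23.56 = 0.3136/23.56 = 0.0133
≥3: (12 − 9.92)²/9.92 = 4.3264/9.92 = 0.4361
Sum = 1.221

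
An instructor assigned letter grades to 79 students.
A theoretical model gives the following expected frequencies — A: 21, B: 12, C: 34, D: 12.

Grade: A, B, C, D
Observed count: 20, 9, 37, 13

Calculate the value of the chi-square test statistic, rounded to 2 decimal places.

1.15

χ² = (20−21)²/21 + (9−12)²/12 + (37−34)²/34 + (13−12)²/12
   = 0.048 + 0.750 + 0.265 + 0.083
Sum = 1.15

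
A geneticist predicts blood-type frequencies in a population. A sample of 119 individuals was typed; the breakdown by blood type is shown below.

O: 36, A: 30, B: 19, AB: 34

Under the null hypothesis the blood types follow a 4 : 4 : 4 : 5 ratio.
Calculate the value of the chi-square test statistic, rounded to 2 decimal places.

Ratio total = 17. Expected counts: 119×4/17 = 28, 119×4/17 = 28, 119×4/17 = 28, 119×5/17 = 35.
O: (36 − 28)²/28 = 64/28 = 2.286
A: (30 − 28)²/28 = 4/28 = 0.143
B: (19 − 28)²/28 = 81/28 = 2.893
AB: (34 − 35)²/35 = 1/35 = 0.029
Sum = 5.35

5.35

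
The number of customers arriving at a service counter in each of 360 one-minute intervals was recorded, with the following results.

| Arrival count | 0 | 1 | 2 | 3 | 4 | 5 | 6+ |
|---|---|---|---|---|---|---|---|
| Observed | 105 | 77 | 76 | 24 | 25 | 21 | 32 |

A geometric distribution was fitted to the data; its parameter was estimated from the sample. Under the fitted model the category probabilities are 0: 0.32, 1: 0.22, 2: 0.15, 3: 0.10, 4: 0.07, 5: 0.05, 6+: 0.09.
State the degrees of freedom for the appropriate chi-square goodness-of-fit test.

5

There are k = 7 categories and 1 parameter estimated from the data, so df = 7 − 1 − 1 = 5.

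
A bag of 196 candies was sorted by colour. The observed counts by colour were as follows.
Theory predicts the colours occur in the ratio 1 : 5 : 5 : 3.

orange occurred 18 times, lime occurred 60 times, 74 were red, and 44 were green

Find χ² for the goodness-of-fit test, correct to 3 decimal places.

Ratio total = 14. Expected counts: 196×1/14 = 14, 196×5/14 = 70, 196×5/14 = 70, 196×3/14 = 42.
orange: (18 − 14)²/14 = 16/14 = 1.1429
lime: (60 − 70)²/70 = 100/70 = 1.4286
red: (74 − 70)²/70 = 16/70 = 0.2286
green: (44 − 42)²/42 = 4/42 = 0.0952
Sum = 2.895

2.895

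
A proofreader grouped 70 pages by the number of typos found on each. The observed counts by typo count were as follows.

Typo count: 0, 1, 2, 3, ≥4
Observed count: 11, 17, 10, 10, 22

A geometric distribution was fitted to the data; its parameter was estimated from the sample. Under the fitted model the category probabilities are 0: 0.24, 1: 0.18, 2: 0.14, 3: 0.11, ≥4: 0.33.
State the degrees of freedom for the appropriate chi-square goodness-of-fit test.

3

There are k = 5 categories and 1 parameter estimated from the data, so df = 5 − 1 − 1 = 3.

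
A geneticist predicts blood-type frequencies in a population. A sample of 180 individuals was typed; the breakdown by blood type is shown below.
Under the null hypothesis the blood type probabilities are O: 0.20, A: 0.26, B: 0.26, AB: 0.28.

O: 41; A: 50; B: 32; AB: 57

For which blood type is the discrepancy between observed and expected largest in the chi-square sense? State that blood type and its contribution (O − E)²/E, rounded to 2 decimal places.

B, 4.68

Expected counts E_i = n·p_i: 180×0.20 = 36, 180×0.26 = 46.8, 180×0.26 = 46.8, 180×0.28 = 50.4.
χ² = (41−36)²/36 + (50−46.8)²/46.8 + (32−46.8)²/46.8 + (57−50.4)²/50.4
   = 0.694 + 0.219 + 4.680 + 0.864
The largest term is for B: 4.68.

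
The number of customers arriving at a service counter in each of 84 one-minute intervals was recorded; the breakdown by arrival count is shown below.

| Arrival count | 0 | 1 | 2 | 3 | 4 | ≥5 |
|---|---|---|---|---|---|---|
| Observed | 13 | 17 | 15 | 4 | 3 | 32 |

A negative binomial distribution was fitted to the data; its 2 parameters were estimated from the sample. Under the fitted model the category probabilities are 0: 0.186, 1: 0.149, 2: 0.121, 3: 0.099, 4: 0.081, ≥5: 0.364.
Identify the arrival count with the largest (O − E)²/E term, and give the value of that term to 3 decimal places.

Expected counts E_i = n·p_i: 84×0.186 = 15.624, 84×0.149 = 12.516, 84×0.121 = 10.164, 84×0.099 = 8.316, 84×0.081 = 6.804, 84×0.364 = 30.576.
0: (13 − 15.624)²/15.624 = 6.885376/15.624 = 0.4407
1: (17 − 12.516)²/12.516 = 20.106256/12.516 = 1.6064
2: (15 − 10.164)²/10.164 = 23.386896/10.164 = 2.3010
3: (4 − 8.316)²/8.316 = 18.627856/8.316 = 2.2400
4: (3 − 6.804)²/6.804 = 14.470416/6.804 = 2.1268
≥5: (32 − 30.576)²/30.576 = 2.027776/30.576 = 0.0663
The largest term is for 2: 2.301.

2, 2.301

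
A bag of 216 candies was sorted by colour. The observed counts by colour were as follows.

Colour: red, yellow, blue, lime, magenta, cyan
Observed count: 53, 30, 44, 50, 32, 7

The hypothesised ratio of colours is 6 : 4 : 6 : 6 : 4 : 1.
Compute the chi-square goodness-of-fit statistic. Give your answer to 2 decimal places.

Ratio total = 27. Expected counts: 216×6/27 = 48, 216×4/27 = 32, 216×6/27 = 48, 216×6/27 = 48, 216×4/27 = 32, 216×1/27 = 8.
red: (53 − 48)²/48 = 25/48 = 0.521
yellow: (30 − 32)²/32 = 4/32 = 0.125
blue: (44 − 48)²/48 = 16/48 = 0.333
lime: (50 − 48)²/48 = 4/48 = 0.083
magenta: (32 − 32)²/32 = 0/32 = 0.000
cyan: (7 − 8)²/8 = 1/8 = 0.125
Sum = 1.19

1.19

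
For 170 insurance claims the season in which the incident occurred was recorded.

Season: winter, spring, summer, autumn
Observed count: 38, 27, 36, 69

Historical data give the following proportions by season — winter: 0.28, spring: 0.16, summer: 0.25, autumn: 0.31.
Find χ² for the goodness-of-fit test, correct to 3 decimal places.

7.973

Expected counts E_i = n·p_i: 170×0.28 = 47.6, 170×0.16 = 27.2, 170×0.25 = 42.5, 170×0.31 = 52.7.
winter: (38 − 47.6)²/47.6 = 92.16/47.6 = 1.9361
spring: (27 − 27.2)²/27.2 = 0.04/27.2 = 0.0015
summer: (36 − 42.5)²/42.5 = 42.25/42.5 = 0.9941
autumn: (69 − 52.7)²/52.7 = 265.69/52.7 = 5.0416
Sum = 7.973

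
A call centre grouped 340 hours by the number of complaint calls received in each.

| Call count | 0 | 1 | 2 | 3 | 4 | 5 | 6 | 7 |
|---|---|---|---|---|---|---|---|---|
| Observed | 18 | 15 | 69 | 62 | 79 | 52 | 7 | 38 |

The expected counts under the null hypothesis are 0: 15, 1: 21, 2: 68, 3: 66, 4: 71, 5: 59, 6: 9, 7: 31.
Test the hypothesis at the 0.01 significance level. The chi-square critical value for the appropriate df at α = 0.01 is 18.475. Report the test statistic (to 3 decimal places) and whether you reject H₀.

6.328; do not reject

χ² = (18−15)²/15 + (15−21)²/21 + (69−68)²/68 + (62−66)²/66 + (79−71)²/71 + (52−59)²/59 + (7−9)²/9 + (38−31)²/31
   = 0.6000 + 1.7143 + 0.0147 + 0.2424 + 0.9014 + 0.8305 + 0.4444 + 1.5806
Sum = 6.328
df = 7. Since 6.328 < 18.475, we do not reject H₀.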